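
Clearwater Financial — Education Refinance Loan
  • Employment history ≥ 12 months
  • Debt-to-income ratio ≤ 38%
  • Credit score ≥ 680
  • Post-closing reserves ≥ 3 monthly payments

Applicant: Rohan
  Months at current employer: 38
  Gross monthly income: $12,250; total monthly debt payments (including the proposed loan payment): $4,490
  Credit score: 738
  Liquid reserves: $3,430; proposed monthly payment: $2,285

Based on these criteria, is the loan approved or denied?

Denied

Employment 38 ≥ 12 months
DTI: 4,490 ÷ 12,250 = 36.7%, within the 38% cap
Credit score 738 ≥ 680 (meets)
Reserves = 3,430/2,285 = 1.5 months < 3
Fails on reserves.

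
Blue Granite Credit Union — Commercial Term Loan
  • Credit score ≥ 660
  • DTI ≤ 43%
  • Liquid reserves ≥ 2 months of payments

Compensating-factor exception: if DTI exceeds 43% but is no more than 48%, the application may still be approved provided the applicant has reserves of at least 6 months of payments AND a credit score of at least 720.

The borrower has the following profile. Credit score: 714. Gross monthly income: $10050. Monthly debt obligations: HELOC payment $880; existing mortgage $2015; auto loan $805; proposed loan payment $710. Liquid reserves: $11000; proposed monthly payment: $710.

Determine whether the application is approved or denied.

Credit score 714 ≥ 660 (meets base)
Total debts = (880 + 2,015 + 805 + 710) = 4,410. DTI: 4,410 ÷ 10,050 = 43.9%, over the 43% base limit.
Reserves = 11,000/710 = 15.5 months ≥ 2
43.9% falls in the override range (43%–48%), so the compensating-factor test applies.
Override check — reserves: 15.5 mo (ok); score: 714 (below 720).
Compensating-factor requirement not fully met.

Denied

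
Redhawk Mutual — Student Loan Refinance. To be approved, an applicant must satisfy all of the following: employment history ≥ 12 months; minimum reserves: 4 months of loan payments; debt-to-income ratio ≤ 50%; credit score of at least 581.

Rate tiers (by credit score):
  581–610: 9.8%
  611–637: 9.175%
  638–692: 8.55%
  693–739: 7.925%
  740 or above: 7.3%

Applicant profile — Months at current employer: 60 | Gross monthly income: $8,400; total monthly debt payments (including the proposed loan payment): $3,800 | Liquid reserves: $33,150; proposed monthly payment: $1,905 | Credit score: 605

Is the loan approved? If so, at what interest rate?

Approved at 9.8%

Credit score 605 ≥ 581 (meets minimum)
Reserves: 33,150 ÷ 1,905 = 17.4 months (meets 4-month minimum)
Employment 60 ≥ 12 months
Debt-to-income = 3,800/8,400 = 45.2% — meets 50% limit
All requirements met. Score 605 falls in the 581–610 tier → 9.8%.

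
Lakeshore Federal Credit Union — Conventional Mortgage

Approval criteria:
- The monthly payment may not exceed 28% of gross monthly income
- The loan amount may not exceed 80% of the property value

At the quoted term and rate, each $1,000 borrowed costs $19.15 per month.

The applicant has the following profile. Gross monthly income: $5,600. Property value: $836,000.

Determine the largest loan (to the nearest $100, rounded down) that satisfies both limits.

Payment cap: 28% × $5,600 = $1,568/month.
At $19.15 per $1,000, that supports 1,568/19.15 × 1,000 ≈ $81,879 → $81,800.
LTV cap: 80% × $836,000 = $668,800 → $668,800.
Binding constraint: payment-to-income.

$81,800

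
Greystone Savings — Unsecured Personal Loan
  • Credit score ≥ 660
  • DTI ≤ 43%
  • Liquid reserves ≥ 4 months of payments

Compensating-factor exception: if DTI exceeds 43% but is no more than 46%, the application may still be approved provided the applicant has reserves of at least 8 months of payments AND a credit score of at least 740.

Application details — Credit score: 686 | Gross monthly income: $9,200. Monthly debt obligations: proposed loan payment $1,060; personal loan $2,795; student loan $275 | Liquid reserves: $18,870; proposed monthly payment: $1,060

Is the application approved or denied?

Denied

Credit score 686 ≥ 660 (meets base)
Total debts = (1,060 + 2,795 + 275) = 4,130. DTI = 4,130/9,200 = 44.9% > 43% — standard DTI limit exceeded.
Reserves = 18,870/1,060 = 17.8 months ≥ 4
DTI 44.9% is within the 43%–46% exception band; checking compensating factors.
Reserves 17.8 ≥ 8 months; credit score 686 < 740.
Compensating-factor requirement not fully met.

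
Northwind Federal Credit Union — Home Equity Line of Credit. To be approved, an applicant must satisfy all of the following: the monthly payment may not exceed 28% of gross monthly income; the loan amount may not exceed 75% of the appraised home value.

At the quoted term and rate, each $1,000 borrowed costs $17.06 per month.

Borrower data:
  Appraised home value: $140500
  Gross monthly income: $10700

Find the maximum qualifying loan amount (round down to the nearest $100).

$105,300

Payment cap: 28% × $10,700 = $2,996/month.
At $17.06 per $1,000, that supports 2,996/17.06 × 1,000 ≈ $175,615 → $175,600.
LTV cap: 75% × $140,500 = $105,375 → $105,300.
Binding constraint: loan-to-value.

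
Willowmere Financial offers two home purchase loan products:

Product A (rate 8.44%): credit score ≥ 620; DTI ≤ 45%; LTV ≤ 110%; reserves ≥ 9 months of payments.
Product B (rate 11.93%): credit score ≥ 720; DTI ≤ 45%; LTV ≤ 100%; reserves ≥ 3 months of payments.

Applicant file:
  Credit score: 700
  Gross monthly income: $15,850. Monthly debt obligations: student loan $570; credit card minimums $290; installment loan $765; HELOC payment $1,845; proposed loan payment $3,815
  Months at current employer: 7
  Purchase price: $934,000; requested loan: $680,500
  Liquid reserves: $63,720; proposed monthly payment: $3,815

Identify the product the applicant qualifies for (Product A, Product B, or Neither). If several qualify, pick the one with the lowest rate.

Total debts = (570 + 290 + 765 + 1,845 + 3,815) = 7,285; DTI = 7,285/15,850 = 46%.
LTV = 680,500/934,000 = 72.9%.
Reserves = 63,720/3,815 = 16.7 months.
Product A: score 700 ≥ 620; DTI 46% > 45%; LTV 72.9% ≤ 110%; reserves 16.7 ≥ 9 mo → does not qualify.
Product B: score 700 < 720; DTI 46% > 45%; LTV 72.9% ≤ 100%; reserves 16.7 ≥ 3 mo → does not qualify.

Neither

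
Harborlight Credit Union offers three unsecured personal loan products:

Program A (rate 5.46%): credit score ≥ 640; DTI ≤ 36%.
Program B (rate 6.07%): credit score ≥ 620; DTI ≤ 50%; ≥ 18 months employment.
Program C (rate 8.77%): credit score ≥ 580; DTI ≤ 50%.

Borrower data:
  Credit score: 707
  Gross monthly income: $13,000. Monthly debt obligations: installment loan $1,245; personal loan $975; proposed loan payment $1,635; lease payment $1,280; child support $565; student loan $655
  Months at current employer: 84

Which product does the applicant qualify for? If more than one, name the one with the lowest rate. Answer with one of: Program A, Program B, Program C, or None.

Program B

Total debts = (1,245 + 975 + 1,635 + 1,280 + 565 + 655) = 6,355; DTI = 6,355/13,000 = 48.9%.
Program A: score 707 ≥ 640; DTI 48.9% > 36% → does not qualify.
Program B: score 707 ≥ 620; DTI 48.9% ≤ 50%; employment 84 ≥ 18 mo → qualifies.
Program C: score 707 ≥ 580; DTI 48.9% ≤ 50% → qualifies.
Qualifying: Program B, Program C. Lowest rate is 6.07% → Program B.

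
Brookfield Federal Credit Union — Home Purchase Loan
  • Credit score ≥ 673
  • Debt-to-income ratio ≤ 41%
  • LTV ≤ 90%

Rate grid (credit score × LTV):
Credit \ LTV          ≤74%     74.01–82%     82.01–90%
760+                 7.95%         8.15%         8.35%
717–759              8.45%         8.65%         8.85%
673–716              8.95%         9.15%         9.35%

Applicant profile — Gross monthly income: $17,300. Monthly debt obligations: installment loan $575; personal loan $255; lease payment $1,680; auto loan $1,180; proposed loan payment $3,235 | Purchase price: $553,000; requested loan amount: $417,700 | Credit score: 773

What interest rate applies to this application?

8.15%

Credit score 773 ≥ 673; Total monthly debts = (575 + 255 + 1,680 + 1,180 + 3,235) = 6,925. DTI = 6,925/17,300 = 40% ≤ 41%
LTV = 417,700/553,000 = 75.5% ≤ 90%
Score 773 is in the 760+ band; LTV 75.5% is in the 74.01–82% band → 8.15%.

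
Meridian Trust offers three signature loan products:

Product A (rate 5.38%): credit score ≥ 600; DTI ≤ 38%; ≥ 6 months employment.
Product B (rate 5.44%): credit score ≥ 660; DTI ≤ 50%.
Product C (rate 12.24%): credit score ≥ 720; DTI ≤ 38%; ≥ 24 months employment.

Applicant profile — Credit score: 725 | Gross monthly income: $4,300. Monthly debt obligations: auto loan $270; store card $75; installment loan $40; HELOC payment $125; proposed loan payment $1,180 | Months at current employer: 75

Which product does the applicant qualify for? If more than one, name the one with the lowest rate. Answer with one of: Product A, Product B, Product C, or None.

Product B

Total debts = (270 + 75 + 40 + 125 + 1,180) = 1,690; DTI = 1,690/4,300 = 39.3%.
Product A: score 725 ≥ 600; DTI 39.3% > 38%; employment 75 ≥ 6 mo → does not qualify.
Product B: score 725 ≥ 660; DTI 39.3% ≤ 50% → qualifies.
Product C: score 725 ≥ 720; DTI 39.3% > 38%; employment 75 ≥ 24 mo → does not qualify.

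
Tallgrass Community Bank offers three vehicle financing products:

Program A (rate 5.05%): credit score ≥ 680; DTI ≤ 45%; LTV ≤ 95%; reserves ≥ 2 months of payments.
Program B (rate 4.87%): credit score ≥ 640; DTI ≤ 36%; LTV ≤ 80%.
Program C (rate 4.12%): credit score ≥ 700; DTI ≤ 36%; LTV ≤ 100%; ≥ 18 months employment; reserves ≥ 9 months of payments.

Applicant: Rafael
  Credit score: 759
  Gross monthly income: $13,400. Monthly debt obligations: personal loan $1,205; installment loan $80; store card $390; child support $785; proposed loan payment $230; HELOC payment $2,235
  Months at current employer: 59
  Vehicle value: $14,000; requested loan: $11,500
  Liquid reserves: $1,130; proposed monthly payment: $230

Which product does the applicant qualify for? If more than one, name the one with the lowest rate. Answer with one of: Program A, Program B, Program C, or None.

Total debts = (1,205 + 80 + 390 + 785 + 230 + 2,235) = 4,925; DTI = 4,925/13,400 = 36.8%.
LTV = 11,500/14,000 = 82.1%.
Reserves = 1,130/230 = 4.9 months.
Program A: score 759 ≥ 680; DTI 36.8% ≤ 45%; LTV 82.1% ≤ 95%; reserves 4.9 ≥ 2 mo → qualifies.
Program B: score 759 ≥ 640; DTI 36.8% > 36%; LTV 82.1% > 80% → does not qualify.
Program C: score 759 ≥ 700; DTI 36.8% > 36%; LTV 82.1% ≤ 100%; employment 59 ≥ 18 mo; reserves 4.9 < 9 mo → does not qualify.

Program A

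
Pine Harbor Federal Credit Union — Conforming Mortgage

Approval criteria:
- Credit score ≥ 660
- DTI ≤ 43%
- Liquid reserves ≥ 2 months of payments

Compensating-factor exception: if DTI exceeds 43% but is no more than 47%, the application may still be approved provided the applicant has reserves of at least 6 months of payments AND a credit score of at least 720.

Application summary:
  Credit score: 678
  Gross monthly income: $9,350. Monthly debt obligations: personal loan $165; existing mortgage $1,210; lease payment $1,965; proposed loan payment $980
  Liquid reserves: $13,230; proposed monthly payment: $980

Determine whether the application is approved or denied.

Denied

Credit score 678 ≥ 660 (meets base)
Total debts = (165 + 1,210 + 1,965 + 980) = 4,320. DTI = 4,320/9,350 = 46.2% > 43% — standard DTI limit exceeded.
Liquid reserves cover 13,230/980 = 13.5 months — ≥ 2 required
46.2% falls in the override range (43%–47%), so the compensating-factor test applies.
Override check — reserves: 13.5 mo (ok); score: 678 (below 720).
Compensating-factor requirement not fully met.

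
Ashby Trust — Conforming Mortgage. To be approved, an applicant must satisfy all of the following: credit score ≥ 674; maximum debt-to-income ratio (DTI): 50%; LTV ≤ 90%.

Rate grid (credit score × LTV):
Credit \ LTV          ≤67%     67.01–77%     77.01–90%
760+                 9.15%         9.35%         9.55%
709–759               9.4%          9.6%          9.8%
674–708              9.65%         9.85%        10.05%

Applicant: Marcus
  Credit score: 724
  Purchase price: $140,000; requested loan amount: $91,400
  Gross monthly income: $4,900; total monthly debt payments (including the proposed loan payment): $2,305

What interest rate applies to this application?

Credit score 724 ≥ 674; DTI = 2,305/4,900 = 47% ≤ 50%
LTV = 91,400/140,000 = 65.3% ≤ 90%
Row: 724 falls in 709–759. Column: 65.3% falls in ≤67%. Rate = 9.4%.

9.4%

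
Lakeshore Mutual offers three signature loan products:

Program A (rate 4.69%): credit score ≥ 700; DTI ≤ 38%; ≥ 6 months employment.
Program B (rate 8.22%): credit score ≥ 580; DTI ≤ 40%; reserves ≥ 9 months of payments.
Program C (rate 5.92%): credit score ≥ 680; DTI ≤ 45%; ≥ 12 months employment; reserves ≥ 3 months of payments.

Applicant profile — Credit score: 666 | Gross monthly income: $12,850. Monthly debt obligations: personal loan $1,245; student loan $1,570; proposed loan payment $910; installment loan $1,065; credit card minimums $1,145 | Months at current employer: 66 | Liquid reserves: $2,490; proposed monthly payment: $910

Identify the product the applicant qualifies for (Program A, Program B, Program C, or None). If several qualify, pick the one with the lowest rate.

Total debts = (1,245 + 1,570 + 910 + 1,065 + 1,145) = 5,935; DTI = 5,935/12,850 = 46.2%.
Reserves = 2,490/910 = 2.7 months.
Program A: score 666 < 700; DTI 46.2% > 38%; employment 66 ≥ 6 mo → does not qualify.
Program B: score 666 ≥ 580; DTI 46.2% > 40%; reserves 2.7 < 9 mo → does not qualify.
Program C: score 666 < 680; DTI 46.2% > 45%; employment 66 ≥ 12 mo; reserves 2.7 < 3 mo → does not qualify.

None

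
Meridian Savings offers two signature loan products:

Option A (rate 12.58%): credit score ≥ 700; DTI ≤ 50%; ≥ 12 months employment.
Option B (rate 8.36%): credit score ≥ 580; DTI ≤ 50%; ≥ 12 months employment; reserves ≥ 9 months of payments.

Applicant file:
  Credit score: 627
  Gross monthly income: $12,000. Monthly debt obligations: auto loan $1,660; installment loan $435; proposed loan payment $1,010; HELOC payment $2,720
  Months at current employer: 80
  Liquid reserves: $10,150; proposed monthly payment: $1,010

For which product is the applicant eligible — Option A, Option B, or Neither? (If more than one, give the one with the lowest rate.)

Total debts = (1,660 + 435 + 1,010 + 2,720) = 5,825; DTI = 5,825/12,000 = 48.5%.
Reserves = 10,150/1,010 = 10.0 months.
Option A: score 627 < 700; DTI 48.5% ≤ 50%; employment 80 ≥ 12 mo → does not qualify.
Option B: score 627 ≥ 580; DTI 48.5% ≤ 50%; employment 80 ≥ 12 mo; reserves 10.0 ≥ 9 mo → qualifies.

Option B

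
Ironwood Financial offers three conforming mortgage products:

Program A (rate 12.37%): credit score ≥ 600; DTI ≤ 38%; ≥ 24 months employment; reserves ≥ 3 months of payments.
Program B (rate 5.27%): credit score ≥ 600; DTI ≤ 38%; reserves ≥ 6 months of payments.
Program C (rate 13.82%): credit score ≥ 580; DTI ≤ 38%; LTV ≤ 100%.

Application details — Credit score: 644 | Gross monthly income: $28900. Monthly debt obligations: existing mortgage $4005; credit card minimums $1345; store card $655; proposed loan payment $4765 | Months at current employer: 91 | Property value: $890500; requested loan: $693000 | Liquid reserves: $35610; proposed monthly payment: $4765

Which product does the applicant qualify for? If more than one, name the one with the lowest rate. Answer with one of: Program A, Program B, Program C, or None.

Total debts = (4,005 + 1,345 + 655 + 4,765) = 10,770; DTI = 10,770/28,900 = 37.3%.
LTV = 693,000/890,500 = 77.8%.
Reserves = 35,610/4,765 = 7.5 months.
Program A: score 644 ≥ 600; DTI 37.3% ≤ 38%; employment 91 ≥ 24 mo; reserves 7.5 ≥ 3 mo → qualifies.
Program B: score 644 ≥ 600; DTI 37.3% ≤ 38%; reserves 7.5 ≥ 6 mo → qualifies.
Program C: score 644 ≥ 580; DTI 37.3% ≤ 38%; LTV 77.8% ≤ 100% → qualifies.
Qualifying: Program A, Program B, Program C. Lowest rate is 5.27% → Program B.

Program B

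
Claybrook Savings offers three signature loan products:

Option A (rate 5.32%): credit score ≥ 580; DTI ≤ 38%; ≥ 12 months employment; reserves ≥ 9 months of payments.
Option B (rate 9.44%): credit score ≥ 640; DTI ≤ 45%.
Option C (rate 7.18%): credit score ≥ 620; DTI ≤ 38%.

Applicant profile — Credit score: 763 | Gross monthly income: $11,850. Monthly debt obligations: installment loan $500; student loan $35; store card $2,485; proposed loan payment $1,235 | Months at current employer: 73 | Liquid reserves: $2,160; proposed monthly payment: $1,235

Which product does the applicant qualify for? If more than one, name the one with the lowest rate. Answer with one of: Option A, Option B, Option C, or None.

Total debts = (500 + 35 + 2,485 + 1,235) = 4,255; DTI = 4,255/11,850 = 35.9%.
Reserves = 2,160/1,235 = 1.7 months.
Option A: score 763 ≥ 580; DTI 35.9% ≤ 38%; employment 73 ≥ 12 mo; reserves 1.7 < 9 mo → does not qualify.
Option B: score 763 ≥ 640; DTI 35.9% ≤ 45% → qualifies.
Option C: score 763 ≥ 620; DTI 35.9% ≤ 38% → qualifies.
Qualifying: Option B, Option C. Lowest rate is 7.18% → Option C.

Option C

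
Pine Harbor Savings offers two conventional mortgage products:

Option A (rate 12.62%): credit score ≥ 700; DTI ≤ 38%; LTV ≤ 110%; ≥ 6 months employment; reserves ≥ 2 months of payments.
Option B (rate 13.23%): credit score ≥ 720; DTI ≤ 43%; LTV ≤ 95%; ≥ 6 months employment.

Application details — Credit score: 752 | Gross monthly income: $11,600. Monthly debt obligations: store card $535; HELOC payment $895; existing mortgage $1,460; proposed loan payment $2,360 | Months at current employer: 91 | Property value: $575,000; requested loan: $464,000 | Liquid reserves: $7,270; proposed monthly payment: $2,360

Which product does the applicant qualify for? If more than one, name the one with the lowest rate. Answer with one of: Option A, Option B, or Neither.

Total debts = (535 + 895 + 1,460 + 2,360) = 5,250; DTI = 5,250/11,600 = 45.3%.
LTV = 464,000/575,000 = 80.7%.
Reserves = 7,270/2,360 = 3.1 months.
Option A: score 752 ≥ 700; DTI 45.3% > 38%; LTV 80.7% ≤ 110%; employment 91 ≥ 6 mo; reserves 3.1 ≥ 2 mo → does not qualify.
Option B: score 752 ≥ 720; DTI 45.3% > 43%; LTV 80.7% ≤ 95%; employment 91 ≥ 6 mo → does not qualify.

Neither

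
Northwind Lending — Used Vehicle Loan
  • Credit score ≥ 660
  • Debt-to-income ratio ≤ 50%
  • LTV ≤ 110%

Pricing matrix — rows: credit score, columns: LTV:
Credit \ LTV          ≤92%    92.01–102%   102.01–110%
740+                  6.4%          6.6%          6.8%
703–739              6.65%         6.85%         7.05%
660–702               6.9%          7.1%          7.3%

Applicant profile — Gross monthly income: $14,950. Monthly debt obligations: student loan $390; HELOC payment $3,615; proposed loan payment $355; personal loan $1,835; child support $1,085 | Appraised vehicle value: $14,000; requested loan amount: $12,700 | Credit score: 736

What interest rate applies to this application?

Credit score 736 ≥ 660; Total monthly debts = (390 + 3,615 + 355 + 1,835 + 1,085) = 7,280. DTI: 7,280 ÷ 14,950 = 48.7%, within the 50% cap
Loan-to-value = 12,700/14,000 = 90.7% — pass (110% max)
Score 736 is in the 703–739 band; LTV 90.7% is in the ≤92% band → 6.65%.

6.65%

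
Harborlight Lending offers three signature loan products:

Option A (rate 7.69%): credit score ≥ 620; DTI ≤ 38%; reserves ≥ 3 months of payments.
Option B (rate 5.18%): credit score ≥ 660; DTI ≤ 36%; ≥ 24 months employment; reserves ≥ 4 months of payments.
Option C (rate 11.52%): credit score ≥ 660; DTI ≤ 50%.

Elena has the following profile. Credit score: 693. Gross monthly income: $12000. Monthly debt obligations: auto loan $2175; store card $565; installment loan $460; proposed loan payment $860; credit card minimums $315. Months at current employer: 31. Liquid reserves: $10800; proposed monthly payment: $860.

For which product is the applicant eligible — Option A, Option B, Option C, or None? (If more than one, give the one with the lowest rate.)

Option A

Total debts = (2,175 + 565 + 460 + 860 + 315) = 4,375; DTI = 4,375/12,000 = 36.5%.
Reserves = 10,800/860 = 12.6 months.
Option A: score 693 ≥ 620; DTI 36.5% ≤ 38%; reserves 12.6 ≥ 3 mo → qualifies.
Option B: score 693 ≥ 660; DTI 36.5% > 36%; employment 31 ≥ 24 mo; reserves 12.6 ≥ 4 mo → does not qualify.
Option C: score 693 ≥ 660; DTI 36.5% ≤ 50% → qualifies.
Qualifying: Option A, Option C. Lowest rate is 7.69% → Option A.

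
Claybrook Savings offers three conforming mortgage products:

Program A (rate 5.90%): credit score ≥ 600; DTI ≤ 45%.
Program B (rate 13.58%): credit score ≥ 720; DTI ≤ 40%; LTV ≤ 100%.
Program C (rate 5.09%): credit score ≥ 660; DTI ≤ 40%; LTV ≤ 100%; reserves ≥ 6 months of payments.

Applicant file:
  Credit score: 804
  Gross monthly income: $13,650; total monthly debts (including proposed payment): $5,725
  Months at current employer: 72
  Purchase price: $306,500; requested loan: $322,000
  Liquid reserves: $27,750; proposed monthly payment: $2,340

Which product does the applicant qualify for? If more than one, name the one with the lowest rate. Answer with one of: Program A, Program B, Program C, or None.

DTI = 5,725/13,650 = 41.9%.
LTV = 322,000/306,500 = 105.1%.
Reserves = 27,750/2,340 = 11.9 months.
Program A: score 804 ≥ 600; DTI 41.9% ≤ 45% → qualifies.
Program B: score 804 ≥ 720; DTI 41.9% > 40%; LTV 105.1% > 100% → does not qualify.
Program C: score 804 ≥ 660; DTI 41.9% > 40%; LTV 105.1% > 100%; reserves 11.9 ≥ 6 mo → does not qualify.

Program A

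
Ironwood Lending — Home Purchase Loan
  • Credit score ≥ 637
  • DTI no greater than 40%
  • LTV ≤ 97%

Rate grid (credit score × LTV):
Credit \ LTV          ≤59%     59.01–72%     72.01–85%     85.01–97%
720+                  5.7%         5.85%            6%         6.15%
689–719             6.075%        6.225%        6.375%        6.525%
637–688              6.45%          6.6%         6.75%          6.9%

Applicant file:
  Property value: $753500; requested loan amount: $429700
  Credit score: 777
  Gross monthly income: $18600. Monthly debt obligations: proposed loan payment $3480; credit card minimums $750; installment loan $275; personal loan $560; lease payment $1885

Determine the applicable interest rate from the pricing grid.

5.7%

Credit score 777 ≥ 637; Total monthly debts = (3,480 + 750 + 275 + 560 + 1,885) = 6,950. DTI = 6,950/18,600 = 37.4% ≤ 40%
LTV = 429,700/753,500 = 57% ≤ 97%
Row: 777 falls in 720+. Column: 57% falls in ≤59%. Rate = 5.7%.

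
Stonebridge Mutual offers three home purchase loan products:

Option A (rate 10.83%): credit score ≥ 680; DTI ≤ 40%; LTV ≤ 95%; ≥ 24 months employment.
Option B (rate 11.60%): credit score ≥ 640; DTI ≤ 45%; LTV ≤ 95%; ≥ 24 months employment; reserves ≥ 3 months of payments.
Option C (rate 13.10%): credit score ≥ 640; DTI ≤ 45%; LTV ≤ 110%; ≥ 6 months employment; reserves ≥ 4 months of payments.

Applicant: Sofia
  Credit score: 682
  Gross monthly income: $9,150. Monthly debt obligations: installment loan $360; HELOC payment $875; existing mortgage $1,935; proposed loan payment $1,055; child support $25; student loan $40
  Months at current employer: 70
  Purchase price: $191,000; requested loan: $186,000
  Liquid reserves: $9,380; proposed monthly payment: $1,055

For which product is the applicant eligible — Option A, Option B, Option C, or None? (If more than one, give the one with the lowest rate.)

None

Total debts = (360 + 875 + 1,935 + 1,055 + 25 + 40) = 4,290; DTI = 4,290/9,150 = 46.9%.
LTV = 186,000/191,000 = 97.4%.
Reserves = 9,380/1,055 = 8.9 months.
Option A: score 682 ≥ 680; DTI 46.9% > 40%; LTV 97.4% > 95%; employment 70 ≥ 24 mo → does not qualify.
Option B: score 682 ≥ 640; DTI 46.9% > 45%; LTV 97.4% > 95%; employment 70 ≥ 24 mo; reserves 8.9 ≥ 3 mo → does not qualify.
Option C: score 682 ≥ 640; DTI 46.9% > 45%; LTV 97.4% ≤ 110%; employment 70 ≥ 6 mo; reserves 8.9 ≥ 4 mo → does not qualify.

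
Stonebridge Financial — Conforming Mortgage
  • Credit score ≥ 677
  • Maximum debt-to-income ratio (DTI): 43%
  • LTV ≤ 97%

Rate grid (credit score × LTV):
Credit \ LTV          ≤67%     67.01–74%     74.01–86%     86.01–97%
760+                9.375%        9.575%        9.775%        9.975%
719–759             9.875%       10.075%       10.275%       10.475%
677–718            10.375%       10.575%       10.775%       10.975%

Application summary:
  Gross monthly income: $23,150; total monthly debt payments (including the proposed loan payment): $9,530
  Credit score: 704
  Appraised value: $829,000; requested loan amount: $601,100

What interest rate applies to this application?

Credit score 704 ≥ 677; DTI = 9,530/23,150 = 41.2% ≤ 43%
LTV = 601,100/829,000 = 72.5% ≤ 97%
Row: 704 falls in 677–718. Column: 72.5% falls in 67.01–74%. Rate = 10.575%.

10.575%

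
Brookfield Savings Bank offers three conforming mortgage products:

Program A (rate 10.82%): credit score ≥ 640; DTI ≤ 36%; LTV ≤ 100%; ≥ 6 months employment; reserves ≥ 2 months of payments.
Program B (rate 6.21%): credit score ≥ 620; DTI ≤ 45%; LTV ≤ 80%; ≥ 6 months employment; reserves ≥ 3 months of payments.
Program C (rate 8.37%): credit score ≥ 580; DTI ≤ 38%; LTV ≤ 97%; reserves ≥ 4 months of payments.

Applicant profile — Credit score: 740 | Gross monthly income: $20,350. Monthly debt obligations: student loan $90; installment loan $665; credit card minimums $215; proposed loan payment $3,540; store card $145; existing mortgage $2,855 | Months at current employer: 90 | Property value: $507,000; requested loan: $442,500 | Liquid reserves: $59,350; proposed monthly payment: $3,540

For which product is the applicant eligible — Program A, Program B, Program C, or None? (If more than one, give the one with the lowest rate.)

Total debts = (90 + 665 + 215 + 3,540 + 145 + 2,855) = 7,510; DTI = 7,510/20,350 = 36.9%.
LTV = 442,500/507,000 = 87.3%.
Reserves = 59,350/3,540 = 16.8 months.
Program A: score 740 ≥ 640; DTI 36.9% > 36%; LTV 87.3% ≤ 100%; employment 90 ≥ 6 mo; reserves 16.8 ≥ 2 mo → does not qualify.
Program B: score 740 ≥ 620; DTI 36.9% ≤ 45%; LTV 87.3% > 80%; employment 90 ≥ 6 mo; reserves 16.8 ≥ 3 mo → does not qualify.
Program C: score 740 ≥ 580; DTI 36.9% ≤ 38%; LTV 87.3% ≤ 97%; reserves 16.8 ≥ 4 mo → qualifies.

Program C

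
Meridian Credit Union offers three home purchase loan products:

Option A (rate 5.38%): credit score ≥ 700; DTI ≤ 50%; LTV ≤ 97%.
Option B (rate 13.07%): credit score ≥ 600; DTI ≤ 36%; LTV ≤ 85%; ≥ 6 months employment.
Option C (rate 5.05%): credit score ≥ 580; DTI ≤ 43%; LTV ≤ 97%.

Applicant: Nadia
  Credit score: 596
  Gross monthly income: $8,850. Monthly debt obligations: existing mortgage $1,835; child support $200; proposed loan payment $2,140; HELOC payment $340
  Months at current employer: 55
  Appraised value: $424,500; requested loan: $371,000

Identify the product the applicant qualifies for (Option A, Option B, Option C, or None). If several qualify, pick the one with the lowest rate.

None

Total debts = (1,835 + 200 + 2,140 + 340) = 4,515; DTI = 4,515/8,850 = 51%.
LTV = 371,000/424,500 = 87.4%.
Option A: score 596 < 700; DTI 51% > 50%; LTV 87.4% ≤ 97% → does not qualify.
Option B: score 596 < 600; DTI 51% > 36%; LTV 87.4% > 85%; employment 55 ≥ 6 mo → does not qualify.
Option C: score 596 ≥ 580; DTI 51% > 43%; LTV 87.4% ≤ 97% → does not qualify.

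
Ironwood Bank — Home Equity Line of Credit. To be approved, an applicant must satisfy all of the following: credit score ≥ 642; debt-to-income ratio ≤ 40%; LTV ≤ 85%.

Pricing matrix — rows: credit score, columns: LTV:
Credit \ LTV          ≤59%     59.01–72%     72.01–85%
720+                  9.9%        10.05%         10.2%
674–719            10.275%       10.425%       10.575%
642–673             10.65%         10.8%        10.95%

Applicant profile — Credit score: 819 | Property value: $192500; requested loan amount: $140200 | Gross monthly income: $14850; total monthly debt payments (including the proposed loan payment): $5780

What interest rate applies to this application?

10.2%

Credit score 819 ≥ 642; DTI: 5,780 ÷ 14,850 = 38.9%, within the 40% cap
LTV: 140,200 ÷ 192,500 = 72.8%, within 85% cap
Row: 819 falls in 720+. Column: 72.8% falls in 72.01–85%. Rate = 10.2%.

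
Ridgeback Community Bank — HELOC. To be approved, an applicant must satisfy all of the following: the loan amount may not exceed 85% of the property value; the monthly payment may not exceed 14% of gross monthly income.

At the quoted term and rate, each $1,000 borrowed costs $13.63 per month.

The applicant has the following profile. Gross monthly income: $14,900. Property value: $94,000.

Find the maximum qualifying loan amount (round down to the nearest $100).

Payment cap: 14% × $14,900 = $2,086/month.
At $13.63 per $1,000, that supports 2,086/13.63 × 1,000 ≈ $153,044 → $153,000.
LTV cap: 85% × $94,000 = $79,900 → $79,900.
Binding constraint: loan-to-value.

$79,900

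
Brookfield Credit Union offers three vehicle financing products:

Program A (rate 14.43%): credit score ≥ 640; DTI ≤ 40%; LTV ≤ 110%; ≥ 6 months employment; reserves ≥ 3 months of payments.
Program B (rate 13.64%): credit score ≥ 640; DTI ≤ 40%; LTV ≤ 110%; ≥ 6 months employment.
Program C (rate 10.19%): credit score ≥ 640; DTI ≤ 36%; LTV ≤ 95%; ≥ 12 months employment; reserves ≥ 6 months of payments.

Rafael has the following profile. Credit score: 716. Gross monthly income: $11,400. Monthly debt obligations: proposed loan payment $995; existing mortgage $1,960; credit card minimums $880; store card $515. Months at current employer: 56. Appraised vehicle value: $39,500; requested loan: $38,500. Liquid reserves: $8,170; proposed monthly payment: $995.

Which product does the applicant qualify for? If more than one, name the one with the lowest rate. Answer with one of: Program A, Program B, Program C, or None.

Program B

Total debts = (995 + 1,960 + 880 + 515) = 4,350; DTI = 4,350/11,400 = 38.2%.
LTV = 38,500/39,500 = 97.5%.
Reserves = 8,170/995 = 8.2 months.
Program A: score 716 ≥ 640; DTI 38.2% ≤ 40%; LTV 97.5% ≤ 110%; employment 56 ≥ 6 mo; reserves 8.2 ≥ 3 mo → qualifies.
Program B: score 716 ≥ 640; DTI 38.2% ≤ 40%; LTV 97.5% ≤ 110%; employment 56 ≥ 6 mo → qualifies.
Program C: score 716 ≥ 640; DTI 38.2% > 36%; LTV 97.5% > 95%; employment 56 ≥ 12 mo; reserves 8.2 ≥ 6 mo → does not qualify.
Qualifying: Program A, Program B. Lowest rate is 13.64% → Program B.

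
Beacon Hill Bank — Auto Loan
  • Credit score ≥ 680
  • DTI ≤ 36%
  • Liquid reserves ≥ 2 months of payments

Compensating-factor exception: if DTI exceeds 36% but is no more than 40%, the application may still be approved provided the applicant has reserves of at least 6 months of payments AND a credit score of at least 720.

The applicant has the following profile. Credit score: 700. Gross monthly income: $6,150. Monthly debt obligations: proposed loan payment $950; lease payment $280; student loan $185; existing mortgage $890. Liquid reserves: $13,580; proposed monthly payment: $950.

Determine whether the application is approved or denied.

Credit score 700 ≥ 680 (meets base)
Total debts = (950 + 280 + 185 + 890) = 2,305. DTI: 2,305 ÷ 6,150 = 37.5%, over the 36% base limit.
Reserves = 13,580/950 = 14.3 months ≥ 2
37.5% falls in the override range (36%–40%), so the compensating-factor test applies.
Reserves 14.3 ≥ 6 months; credit score 700 < 720.
Override conditions not both satisfied; exception does not apply.

Denied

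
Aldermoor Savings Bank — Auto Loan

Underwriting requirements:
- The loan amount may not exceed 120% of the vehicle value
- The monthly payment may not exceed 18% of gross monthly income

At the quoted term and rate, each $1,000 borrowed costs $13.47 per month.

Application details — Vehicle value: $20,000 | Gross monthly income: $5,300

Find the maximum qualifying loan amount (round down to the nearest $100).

$24,000

Payment cap: 18% × $5,300 = $954/month.
At $13.47 per $1,000, that supports 954/13.47 × 1,000 ≈ $70,824 → $70,800.
LTV cap: 120% × $20,000 = $24,000 → $24,000.
Binding constraint: loan-to-value.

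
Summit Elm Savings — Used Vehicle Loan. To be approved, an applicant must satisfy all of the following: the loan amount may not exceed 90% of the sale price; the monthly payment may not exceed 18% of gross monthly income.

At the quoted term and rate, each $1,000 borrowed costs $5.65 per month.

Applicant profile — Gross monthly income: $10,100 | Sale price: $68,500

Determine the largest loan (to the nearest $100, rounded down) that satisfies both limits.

$61,600

Payment cap: 18% × $10,100 = $1,818/month.
At $5.65 per $1,000, that supports 1,818/5.65 × 1,000 ≈ $321,769 → $321,700.
LTV cap: 90% × $68,500 = $61,650 → $61,600.
Binding constraint: loan-to-value.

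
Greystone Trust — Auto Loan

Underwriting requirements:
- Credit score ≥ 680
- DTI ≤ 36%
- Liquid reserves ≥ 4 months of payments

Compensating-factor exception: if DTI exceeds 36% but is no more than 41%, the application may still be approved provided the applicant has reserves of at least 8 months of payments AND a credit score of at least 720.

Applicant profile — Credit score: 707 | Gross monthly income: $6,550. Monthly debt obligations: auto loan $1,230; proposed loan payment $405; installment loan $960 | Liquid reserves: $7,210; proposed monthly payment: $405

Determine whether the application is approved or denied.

Denied

Credit score 707 ≥ 680 (meets base)
Total debts = (1,230 + 405 + 960) = 2,595. DTI: 2,595 ÷ 6,550 = 39.6%, over the 36% base limit.
Liquid reserves cover 7,210/405 = 17.8 months — ≥ 4 required
39.6% falls in the override range (36%–41%), so the compensating-factor test applies.
Override check — reserves: 17.8 mo (ok); score: 707 (below 720).
Compensating-factor requirement not fully met.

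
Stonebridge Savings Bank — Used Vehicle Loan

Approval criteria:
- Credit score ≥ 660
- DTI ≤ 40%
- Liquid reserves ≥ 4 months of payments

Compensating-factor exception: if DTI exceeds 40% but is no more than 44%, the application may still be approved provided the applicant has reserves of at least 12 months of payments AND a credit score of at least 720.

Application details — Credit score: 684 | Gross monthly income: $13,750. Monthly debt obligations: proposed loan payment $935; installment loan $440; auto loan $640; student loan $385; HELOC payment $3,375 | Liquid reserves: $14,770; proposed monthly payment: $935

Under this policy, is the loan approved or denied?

Credit score 684 ≥ 660 (meets base)
Total debts = (935 + 440 + 640 + 385 + 3,375) = 5,775. DTI: 5,775 ÷ 13,750 = 42%, over the 40% base limit.
Reserves: 14,770 ÷ 935 = 15.8 months (meets 4-month minimum)
DTI 42% is within the 40%–44% exception band; checking compensating factors.
Reserves 15.8 ≥ 12 months; credit score 684 < 720.
Override conditions not both satisfied; exception does not apply.

Denied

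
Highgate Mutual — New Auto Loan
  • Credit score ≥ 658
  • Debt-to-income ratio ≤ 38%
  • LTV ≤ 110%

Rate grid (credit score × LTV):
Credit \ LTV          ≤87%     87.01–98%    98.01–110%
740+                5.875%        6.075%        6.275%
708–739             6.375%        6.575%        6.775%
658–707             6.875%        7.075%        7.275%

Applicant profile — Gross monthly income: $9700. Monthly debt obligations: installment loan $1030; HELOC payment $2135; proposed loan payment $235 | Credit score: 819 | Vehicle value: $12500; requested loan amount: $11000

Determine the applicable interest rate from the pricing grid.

6.075%

Credit score 819 ≥ 658; Total monthly debts = (1,030 + 2,135 + 235) = 3,400. DTI: 3,400 ÷ 9,700 = 35.1%, within the 38% cap
LTV = 11,000/12,500 = 88% ≤ 110%
Row: 819 falls in 740+. Column: 88% falls in 87.01–98%. Rate = 6.075%.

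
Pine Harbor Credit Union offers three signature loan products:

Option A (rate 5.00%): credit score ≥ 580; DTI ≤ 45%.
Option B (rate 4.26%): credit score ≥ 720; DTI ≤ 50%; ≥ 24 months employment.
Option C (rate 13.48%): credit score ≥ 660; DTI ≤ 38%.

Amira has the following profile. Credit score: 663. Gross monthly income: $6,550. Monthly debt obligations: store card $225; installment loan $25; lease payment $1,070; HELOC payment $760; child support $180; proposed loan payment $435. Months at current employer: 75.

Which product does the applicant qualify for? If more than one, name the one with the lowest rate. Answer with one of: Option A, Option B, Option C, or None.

Option A

Total debts = (225 + 25 + 1,070 + 760 + 180 + 435) = 2,695; DTI = 2,695/6,550 = 41.1%.
Option A: score 663 ≥ 580; DTI 41.1% ≤ 45% → qualifies.
Option B: score 663 < 720; DTI 41.1% ≤ 50%; employment 75 ≥ 24 mo → does not qualify.
Option C: score 663 ≥ 660; DTI 41.1% > 38% → does not qualify.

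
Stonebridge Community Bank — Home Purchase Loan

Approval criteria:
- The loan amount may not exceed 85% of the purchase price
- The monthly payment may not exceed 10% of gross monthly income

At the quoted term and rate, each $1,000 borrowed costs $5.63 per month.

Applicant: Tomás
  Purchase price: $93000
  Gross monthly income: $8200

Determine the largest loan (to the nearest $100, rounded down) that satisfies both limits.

$79,000

Payment cap: 10% × $8,200 = $820/month.
At $5.63 per $1,000, that supports 820/5.63 × 1,000 ≈ $145,648 → $145,600.
LTV cap: 85% × $93,000 = $79,050 → $79,000.
Binding constraint: loan-to-value.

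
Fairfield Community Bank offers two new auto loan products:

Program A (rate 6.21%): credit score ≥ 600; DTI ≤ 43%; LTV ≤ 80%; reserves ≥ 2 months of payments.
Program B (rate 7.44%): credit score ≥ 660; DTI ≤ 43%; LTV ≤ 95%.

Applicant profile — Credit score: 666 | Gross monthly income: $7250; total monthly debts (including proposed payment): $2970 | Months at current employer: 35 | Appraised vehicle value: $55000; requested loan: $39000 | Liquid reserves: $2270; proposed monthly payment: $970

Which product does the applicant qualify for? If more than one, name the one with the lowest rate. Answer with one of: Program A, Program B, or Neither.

DTI = 2,970/7,250 = 41%.
LTV = 39,000/55,000 = 70.9%.
Reserves = 2,270/970 = 2.3 months.
Program A: score 666 ≥ 600; DTI 41% ≤ 43%; LTV 70.9% ≤ 80%; reserves 2.3 ≥ 2 mo → qualifies.
Program B: score 666 ≥ 660; DTI 41% ≤ 43%; LTV 70.9% ≤ 95% → qualifies.
Qualifying: Program A, Program B. Lowest rate is 6.21% → Program A.

Program A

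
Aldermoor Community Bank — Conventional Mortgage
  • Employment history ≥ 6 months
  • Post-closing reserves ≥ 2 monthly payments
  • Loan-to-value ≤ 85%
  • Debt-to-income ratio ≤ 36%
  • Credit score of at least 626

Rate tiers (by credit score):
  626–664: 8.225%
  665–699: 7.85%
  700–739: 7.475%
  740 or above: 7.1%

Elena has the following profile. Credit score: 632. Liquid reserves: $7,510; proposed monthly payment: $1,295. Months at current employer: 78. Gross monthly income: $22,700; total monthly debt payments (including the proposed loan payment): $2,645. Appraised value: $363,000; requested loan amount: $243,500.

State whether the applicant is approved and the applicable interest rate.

Approved at 8.225%

Credit score 632 ≥ 626 (meets minimum)
Employment 78 ≥ 6 months
DTI: 2,645 ÷ 22,700 = 11.7%, within the 36% cap
Liquid reserves cover 7,510/1,295 = 5.8 months — ≥ 2 required
Loan-to-value = 243,500/363,000 = 67.1% — pass (85% max)
All requirements met. Score 632 falls in the 626–664 tier → 8.225%.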